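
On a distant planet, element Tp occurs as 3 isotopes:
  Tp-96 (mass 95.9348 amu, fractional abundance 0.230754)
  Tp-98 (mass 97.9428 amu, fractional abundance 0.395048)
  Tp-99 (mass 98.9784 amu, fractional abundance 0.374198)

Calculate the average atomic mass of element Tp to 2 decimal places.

97.87 amu

Ar = Σ fᵢ·mᵢ = 0.230754 × 95.9348 + 0.395048 × 97.9428 + 0.374198 × 98.9784
= 22.13734 + 38.69211 + 37.03752 = 97.86697 amu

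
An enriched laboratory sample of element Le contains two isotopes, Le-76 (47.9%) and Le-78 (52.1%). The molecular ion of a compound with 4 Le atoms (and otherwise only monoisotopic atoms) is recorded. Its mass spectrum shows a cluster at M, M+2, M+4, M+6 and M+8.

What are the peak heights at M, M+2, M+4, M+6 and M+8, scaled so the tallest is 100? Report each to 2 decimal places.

The 4 Le atoms are independent, so intensities follow the terms of (0.479 + 0.521)^4.
P(M) = 0.479^4 = 0.052643
P(M+2) = 4 × 0.479^3 × 0.521^1 = 0.229036
P(M+4) = 6 × 0.479^2 × 0.521^2 = 0.373678
P(M+6) = 4 × 0.479^1 × 0.521^3 = 0.270962
P(M+8) = 0.521^4 = 0.073680
The M+4 peak is largest (0.373678); scaling to 100 gives 14.09 : 61.29 : 100.00 : 72.51 : 19.72.

14.09 : 61.29 : 100.00 : 72.51 : 19.72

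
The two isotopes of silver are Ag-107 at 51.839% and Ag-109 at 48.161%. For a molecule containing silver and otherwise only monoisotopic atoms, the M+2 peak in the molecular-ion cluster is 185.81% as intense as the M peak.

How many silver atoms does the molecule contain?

2

With n Ag atoms, P(M+2)/P(M) = C(n,1)·p^(n−1)q / p^n = n·q/p = n · 0.48161/0.51839.
n = 1.8581 × 0.51839/0.48161 = 2.00 ≈ 2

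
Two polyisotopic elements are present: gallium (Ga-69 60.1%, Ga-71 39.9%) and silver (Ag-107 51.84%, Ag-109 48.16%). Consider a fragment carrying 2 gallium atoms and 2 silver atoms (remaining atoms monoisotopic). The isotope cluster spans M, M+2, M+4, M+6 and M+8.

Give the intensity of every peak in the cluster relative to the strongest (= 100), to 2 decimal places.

26.52 : 84.48 : 100.00 : 52.11 : 10.09

Gallium pattern (n=2): 0.361201 : 0.479598 : 0.159201
Silver pattern (n=2): 0.26873856 : 0.49932288 : 0.23193856
Convolve the two distributions (both contribute in 2-u steps):
  M: 0.361201×0.26873856 = 0.097069
  M+2: 0.361201×0.49932288 + 0.479598×0.26873856 = 0.309242
  M+4: 0.361201×0.23193856 + 0.479598×0.49932288 + 0.159201×0.26873856 = 0.366034
  M+6: 0.479598×0.23193856 + 0.159201×0.49932288 = 0.190730
  M+8: 0.159201×0.23193856 = 0.036925
Scale to base peak (0.366034) = 100: 26.52 : 84.48 : 100.00 : 52.11 : 10.09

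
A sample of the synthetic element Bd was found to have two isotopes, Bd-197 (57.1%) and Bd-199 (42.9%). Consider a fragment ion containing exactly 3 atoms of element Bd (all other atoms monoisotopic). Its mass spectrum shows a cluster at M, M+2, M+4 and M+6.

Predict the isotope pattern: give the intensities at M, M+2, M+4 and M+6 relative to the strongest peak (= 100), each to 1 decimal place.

44.4 : 100.0 : 75.1 : 18.8

The 3 Bd atoms are independent, so intensities follow the terms of (0.571 + 0.429)^3.
P(M) = 0.571^3 = 0.186169
P(M+2) = 3 × 0.571^2 × 0.429^1 = 0.419615
P(M+4) = 3 × 0.571^1 × 0.429^2 = 0.315262
P(M+6) = 0.429^3 = 0.078954
The M+2 peak is largest (0.419615); scaling to 100 gives 44.4 : 100.0 : 75.1 : 18.8.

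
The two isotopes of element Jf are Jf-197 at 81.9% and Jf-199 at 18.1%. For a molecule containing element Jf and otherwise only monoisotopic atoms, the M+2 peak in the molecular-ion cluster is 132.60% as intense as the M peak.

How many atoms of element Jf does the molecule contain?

The M+2/M ratio from n Jf atoms is n · q/p = n · 0.181/0.819.
n = 1.3260 × 0.819/0.181 = 6.00 ≈ 6

6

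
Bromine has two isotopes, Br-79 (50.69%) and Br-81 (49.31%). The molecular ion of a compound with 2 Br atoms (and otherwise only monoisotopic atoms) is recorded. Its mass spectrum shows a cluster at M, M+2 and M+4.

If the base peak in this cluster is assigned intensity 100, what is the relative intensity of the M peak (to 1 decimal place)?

(0.5069 + 0.4931)^2 gives M 0.2569, M+2 0.4999, M+4 0.2431; the largest is M+2.
P(M+2) = C(2,1) × 0.5069^1 × 0.4931^1 = 2 × 0.5069 × 0.4931 = 0.499905 (base)
P(M) = C(2,0) × 0.5069^2 × 0.4931^0 = 1 × 0.25694761 × 1.0000 = 0.256948
Relative intensity = 0.256948 / 0.499905 × 100 = 51.4

51.4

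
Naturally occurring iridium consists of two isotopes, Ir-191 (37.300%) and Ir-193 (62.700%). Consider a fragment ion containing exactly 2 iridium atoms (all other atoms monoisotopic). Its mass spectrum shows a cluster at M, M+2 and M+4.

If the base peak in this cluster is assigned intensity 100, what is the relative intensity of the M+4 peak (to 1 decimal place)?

Term probabilities: M 0.1391, M+2 0.4677, M+4 0.3931. Base peak = M+2.
P(M+2) = C(2,1) × 0.37300^1 × 0.62700^1 = 2 × 0.3730 × 0.6270 = 0.467742 (base)
P(M+4) = C(2,2) × 0.37300^0 × 0.62700^2 = 1 × 1.0000 × 0.393129 = 0.393129
Relative intensity = 0.393129 / 0.467742 × 100 = 84.0

84.0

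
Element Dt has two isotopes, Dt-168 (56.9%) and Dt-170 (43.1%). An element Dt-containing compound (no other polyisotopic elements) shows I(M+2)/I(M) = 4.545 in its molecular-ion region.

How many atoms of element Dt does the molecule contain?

6

The M+2/M ratio from n Dt atoms is n · q/p = n · 0.431/0.569.
n = 4.545 × 0.569/0.431 = 6.00 ≈ 6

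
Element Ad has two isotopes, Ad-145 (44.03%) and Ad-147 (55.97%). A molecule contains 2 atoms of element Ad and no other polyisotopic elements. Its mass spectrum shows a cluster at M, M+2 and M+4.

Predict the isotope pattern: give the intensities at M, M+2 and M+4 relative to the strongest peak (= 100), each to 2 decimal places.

Expanding (0.4403 + 0.5597)^2:
P(M) = 0.4403^2 = 0.193864
P(M+2) = 2 × 0.4403^1 × 0.5597^1 = 0.492872
P(M+4) = 0.5597^2 = 0.313264
The M+2 peak is largest (0.492872); scaling to 100 gives 39.33 : 100.00 : 63.56.

39.33 : 100.00 : 63.56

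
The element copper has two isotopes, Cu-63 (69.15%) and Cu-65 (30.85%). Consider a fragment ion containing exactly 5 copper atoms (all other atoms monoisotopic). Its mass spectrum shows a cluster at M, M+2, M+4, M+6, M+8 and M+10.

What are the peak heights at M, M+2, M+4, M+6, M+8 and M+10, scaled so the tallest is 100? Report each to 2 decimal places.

44.83 : 100.00 : 89.23 : 39.81 : 8.88 : 0.79

The 5 Cu atoms are independent, so intensities follow the terms of (0.6915 + 0.3085)^5.
P(M) = 0.6915^5 = 0.158111
P(M+2) = 5 × 0.6915^4 × 0.3085^1 = 0.352691
P(M+4) = 10 × 0.6915^3 × 0.3085^2 = 0.314693
P(M+6) = 10 × 0.6915^2 × 0.3085^3 = 0.140394
P(M+8) = 5 × 0.6915^1 × 0.3085^4 = 0.031317
P(M+10) = 0.3085^5 = 0.002794
The M+2 peak is largest (0.352691); scaling to 100 gives 44.83 : 100.00 : 89.23 : 39.81 : 8.88 : 0.79.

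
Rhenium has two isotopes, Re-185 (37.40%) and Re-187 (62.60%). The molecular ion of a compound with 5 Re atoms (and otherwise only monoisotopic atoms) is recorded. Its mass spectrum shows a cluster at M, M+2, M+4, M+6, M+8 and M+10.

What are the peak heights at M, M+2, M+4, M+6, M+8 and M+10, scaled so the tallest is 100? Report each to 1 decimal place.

Each Re atom is independently Re-185 (p = 0.3740) or Re-187 (q = 0.6260); the cluster is the binomial expansion (p + q)^5.
P(M) = 0.3740^5 = 0.007317
P(M+2) = 5 × 0.3740^4 × 0.6260^1 = 0.061239
P(M+4) = 10 × 0.3740^3 × 0.6260^2 = 0.205005
P(M+6) = 10 × 0.3740^2 × 0.6260^3 = 0.343136
P(M+8) = 5 × 0.3740^1 × 0.6260^4 = 0.287170
P(M+10) = 0.6260^5 = 0.096133
The M+6 peak is largest (0.343136); scaling to 100 gives 2.1 : 17.8 : 59.7 : 100.0 : 83.7 : 28.0.

2.1 : 17.8 : 59.7 : 100.0 : 83.7 : 28.0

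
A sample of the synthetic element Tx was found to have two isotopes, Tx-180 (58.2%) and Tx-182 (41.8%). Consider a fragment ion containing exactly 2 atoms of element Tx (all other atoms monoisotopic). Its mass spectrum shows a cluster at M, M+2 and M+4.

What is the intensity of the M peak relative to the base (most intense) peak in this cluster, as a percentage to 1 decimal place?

Binomial terms of (0.582 + 0.418)^2: M 0.3387, M+2 0.4866, M+4 0.1747 → M+2 is the base peak.
P(M+2) = C(2,1) × 0.582^1 × 0.418^1 = 2 × 0.5820 × 0.4180 = 0.486552 (base)
P(M) = C(2,0) × 0.582^2 × 0.418^0 = 1 × 0.338724 × 1.0000 = 0.338724
Relative intensity = 0.338724 / 0.486552 × 100 = 69.6

69.6%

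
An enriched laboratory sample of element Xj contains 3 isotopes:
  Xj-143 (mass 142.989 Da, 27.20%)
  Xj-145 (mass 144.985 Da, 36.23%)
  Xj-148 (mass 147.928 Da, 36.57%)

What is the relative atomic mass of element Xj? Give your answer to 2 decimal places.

145.52 Da

Weight each isotope mass by its fractional abundance: 0.2720 × 142.989 + 0.3623 × 144.985 + 0.3657 × 147.928
= 38.8930 + 52.5281 + 54.0973 = 145.5184 Da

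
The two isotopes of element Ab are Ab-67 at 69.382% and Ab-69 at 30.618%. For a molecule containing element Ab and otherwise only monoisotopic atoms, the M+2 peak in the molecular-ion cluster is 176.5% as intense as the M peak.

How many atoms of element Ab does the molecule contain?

4

The M+2/M ratio from n Ab atoms is n · q/p = n · 0.30618/0.69382.
n = 1.765 × 0.69382/0.30618 = 4.00 ≈ 4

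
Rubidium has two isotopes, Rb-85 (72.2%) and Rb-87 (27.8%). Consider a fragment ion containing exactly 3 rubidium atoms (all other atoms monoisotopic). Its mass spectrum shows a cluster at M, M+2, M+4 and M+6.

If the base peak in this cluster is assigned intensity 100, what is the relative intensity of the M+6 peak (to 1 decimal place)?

4.9

Binomial terms of (0.722 + 0.278)^3: M 0.3764, M+2 0.4348, M+4 0.1674, M+6 0.0215 → M+2 is the base peak.
P(M+2) = C(3,1) × 0.722^2 × 0.278^1 = 3 × 0.521284 × 0.2780 = 0.434751 (base)
P(M+6) = C(3,3) × 0.722^0 × 0.278^3 = 1 × 1.0000 × 0.02148495 = 0.021485
Relative intensity = 0.021485 / 0.434751 × 100 = 4.9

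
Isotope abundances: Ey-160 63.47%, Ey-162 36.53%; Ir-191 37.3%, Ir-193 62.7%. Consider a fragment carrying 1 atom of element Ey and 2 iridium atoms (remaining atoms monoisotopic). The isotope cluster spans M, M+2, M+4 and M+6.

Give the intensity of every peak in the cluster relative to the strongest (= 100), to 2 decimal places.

Element Ey pattern (n=1): 0.6347 : 0.3653
Iridium pattern (n=2): 0.139129 : 0.467742 : 0.393129
Convolve the two distributions (both contribute in 2-u steps):
  M: 0.6347×0.139129 = 0.088305
  M+2: 0.6347×0.467742 + 0.3653×0.139129 = 0.347700
  M+4: 0.6347×0.393129 + 0.3653×0.467742 = 0.420385
  M+6: 0.3653×0.393129 = 0.143610
Scale to base peak (0.420385) = 100: 21.01 : 82.71 : 100.00 : 34.16

21.01 : 82.71 : 100.00 : 34.16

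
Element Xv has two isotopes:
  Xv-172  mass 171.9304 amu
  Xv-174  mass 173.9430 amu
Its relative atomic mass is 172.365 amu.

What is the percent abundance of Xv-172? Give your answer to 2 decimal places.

Let x be the fractional abundance of Xv-172; then Xv-174 has abundance 1 − x.
171.9304·x + 173.9430·(1 − x) = 172.365
(171.9304 − 173.9430)·x = 172.365 − 173.9430
x = -1.5780 / -2.0126 = 0.78406 → 78.41% Xv-172, 21.59% Xv-174.

78.41%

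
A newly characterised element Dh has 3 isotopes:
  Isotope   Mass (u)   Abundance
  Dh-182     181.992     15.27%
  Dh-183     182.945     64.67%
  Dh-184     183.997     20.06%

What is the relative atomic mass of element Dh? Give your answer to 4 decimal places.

The abundance-weighted mean is 0.1527 × 181.992 + 0.6467 × 182.945 + 0.2006 × 183.997
= 27.79018 + 118.31053 + 36.90980 = 183.01051 u

183.0105 u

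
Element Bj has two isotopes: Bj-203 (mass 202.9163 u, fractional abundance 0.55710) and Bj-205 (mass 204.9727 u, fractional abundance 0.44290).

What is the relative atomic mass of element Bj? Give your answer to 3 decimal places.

Ar = Σ fᵢ·mᵢ = 0.55710 × 202.9163 + 0.44290 × 204.9727
= 113.04467 + 90.78241 = 203.82708 u

203.827 u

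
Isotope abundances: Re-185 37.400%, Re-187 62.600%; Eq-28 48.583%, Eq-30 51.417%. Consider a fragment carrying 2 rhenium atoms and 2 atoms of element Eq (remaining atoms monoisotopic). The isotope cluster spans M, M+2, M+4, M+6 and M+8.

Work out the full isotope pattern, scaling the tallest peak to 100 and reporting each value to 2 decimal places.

9.08 : 49.64 : 100.00 : 87.94 : 28.51

Rhenium pattern (n=2): 0.139876 : 0.468248 : 0.391876
Element Eq pattern (n=2): 0.23603079 : 0.49959842 : 0.26437079
Convolve the two distributions (both contribute in 2-u steps):
  M: 0.139876×0.23603079 = 0.033015
  M+2: 0.139876×0.49959842 + 0.468248×0.23603079 = 0.180403
  M+4: 0.139876×0.26437079 + 0.468248×0.49959842 + 0.391876×0.23603079 = 0.363410
  M+6: 0.468248×0.26437079 + 0.391876×0.49959842 = 0.319572
  M+8: 0.391876×0.26437079 = 0.103601
Scale to base peak (0.363410) = 100: 9.08 : 49.64 : 100.00 : 87.94 : 28.51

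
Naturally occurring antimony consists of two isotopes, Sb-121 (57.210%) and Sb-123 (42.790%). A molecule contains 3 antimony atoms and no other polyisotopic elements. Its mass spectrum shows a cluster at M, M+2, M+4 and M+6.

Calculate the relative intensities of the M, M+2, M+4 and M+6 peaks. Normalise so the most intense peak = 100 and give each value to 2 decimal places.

44.57 : 100.00 : 74.79 : 18.65

Each Sb atom is independently Sb-121 (p = 0.57210) or Sb-123 (q = 0.42790); the cluster is the binomial expansion (p + q)^3.
P(M) = 0.57210^3 = 0.187247
P(M+2) = 3 × 0.57210^2 × 0.42790^1 = 0.420153
P(M+4) = 3 × 0.57210^1 × 0.42790^2 = 0.314252
P(M+6) = 0.42790^3 = 0.078348
The M+2 peak is largest (0.420153); scaling to 100 gives 44.57 : 100.00 : 74.79 : 18.65.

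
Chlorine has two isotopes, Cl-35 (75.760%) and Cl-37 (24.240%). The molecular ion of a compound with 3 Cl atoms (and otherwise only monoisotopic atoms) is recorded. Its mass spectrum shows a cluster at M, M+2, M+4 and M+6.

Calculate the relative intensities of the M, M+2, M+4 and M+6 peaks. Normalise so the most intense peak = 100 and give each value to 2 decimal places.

The 3 Cl atoms are independent, so intensities follow the terms of (0.75760 + 0.24240)^3.
P(M) = 0.75760^3 = 0.434830
P(M+2) = 3 × 0.75760^2 × 0.24240^1 = 0.417382
P(M+4) = 3 × 0.75760^1 × 0.24240^2 = 0.133545
P(M+6) = 0.24240^3 = 0.014243
The M peak is largest (0.434830); scaling to 100 gives 100.00 : 95.99 : 30.71 : 3.28.

100.00 : 95.99 : 30.71 : 3.28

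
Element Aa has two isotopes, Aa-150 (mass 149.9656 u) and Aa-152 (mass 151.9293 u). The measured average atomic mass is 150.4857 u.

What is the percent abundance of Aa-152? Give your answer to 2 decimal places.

26.49%

Let x be the fractional abundance of Aa-150; then Aa-152 has abundance 1 − x.
149.9656·x + 151.9293·(1 − x) = 150.4857
(149.9656 − 151.9293)·x = 150.4857 − 151.9293
x = -1.4436 / -1.9637 = 0.73514 → 73.51% Aa-150, 26.49% Aa-152.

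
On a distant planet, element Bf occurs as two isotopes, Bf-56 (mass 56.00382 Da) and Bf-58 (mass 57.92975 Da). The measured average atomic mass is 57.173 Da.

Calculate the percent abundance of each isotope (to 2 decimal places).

With x = fraction of Bf-56 (so Bf-58 is 1 − x):
56.00382·x + 57.92975·(1 − x) = 57.173
(56.00382 − 57.92975)·x = 57.173 − 57.92975
x = -0.75675 / -1.92593 = 0.39293 → 39.29% Bf-56, 60.71% Bf-58.

Bf-56: 39.29%, Bf-58: 60.71%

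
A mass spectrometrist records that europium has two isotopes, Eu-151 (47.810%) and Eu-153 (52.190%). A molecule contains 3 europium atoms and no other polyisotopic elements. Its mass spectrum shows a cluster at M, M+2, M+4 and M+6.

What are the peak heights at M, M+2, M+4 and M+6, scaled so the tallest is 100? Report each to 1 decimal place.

Expanding (0.47810 + 0.52190)^3:
P(M) = 0.47810^3 = 0.109284
P(M+2) = 3 × 0.47810^2 × 0.52190^1 = 0.357887
P(M+4) = 3 × 0.47810^1 × 0.52190^2 = 0.390674
P(M+6) = 0.52190^3 = 0.142155
The M+4 peak is largest (0.390674); scaling to 100 gives 28.0 : 91.6 : 100.0 : 36.4.

28.0 : 91.6 : 100.0 : 36.4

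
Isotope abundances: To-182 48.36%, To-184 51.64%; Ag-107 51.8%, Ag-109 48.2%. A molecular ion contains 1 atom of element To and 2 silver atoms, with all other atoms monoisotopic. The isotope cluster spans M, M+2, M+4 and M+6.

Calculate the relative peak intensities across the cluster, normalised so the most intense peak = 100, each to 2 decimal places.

34.14 : 100.00 : 97.41 : 31.57

Element To pattern (n=1): 0.4836 : 0.5164
Silver pattern (n=2): 0.268324 : 0.499352 : 0.232324
Convolve the two distributions (both contribute in 2-u steps):
  M: 0.4836×0.268324 = 0.129761
  M+2: 0.4836×0.499352 + 0.5164×0.268324 = 0.380049
  M+4: 0.4836×0.232324 + 0.5164×0.499352 = 0.370217
  M+6: 0.5164×0.232324 = 0.119972
Scale to base peak (0.380049) = 100: 34.14 : 100.00 : 97.41 : 31.57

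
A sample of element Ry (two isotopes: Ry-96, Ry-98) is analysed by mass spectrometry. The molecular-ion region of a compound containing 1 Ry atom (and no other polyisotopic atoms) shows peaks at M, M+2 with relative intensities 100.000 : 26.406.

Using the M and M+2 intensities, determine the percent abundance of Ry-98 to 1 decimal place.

Write p for the Ry-96 fraction. I(M+2)/I(M) = [C(1,1)·p^0·(1−p)] / p^1 = 1·(1−p)/p = 26.406/100.000 = 0.2641
(1−p)/p = 0.2641/1 = 0.2641  ⇒  p = 1/(1 + 0.2641) = 0.7911
Ry-96: 79.1%, Ry-98: 20.9%.

20.9%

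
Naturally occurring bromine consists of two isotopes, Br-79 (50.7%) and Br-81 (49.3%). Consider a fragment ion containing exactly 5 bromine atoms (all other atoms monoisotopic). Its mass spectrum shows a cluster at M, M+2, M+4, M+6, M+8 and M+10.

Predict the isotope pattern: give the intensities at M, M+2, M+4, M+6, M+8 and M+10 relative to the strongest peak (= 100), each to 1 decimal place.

10.6 : 51.4 : 100.0 : 97.2 : 47.3 : 9.2

Each Br atom is independently Br-79 (p = 0.507) or Br-81 (q = 0.493); the cluster is the binomial expansion (p + q)^5.
P(M) = 0.507^5 = 0.033500
P(M+2) = 5 × 0.507^4 × 0.493^1 = 0.162873
P(M+4) = 10 × 0.507^3 × 0.493^2 = 0.316751
P(M+6) = 10 × 0.507^2 × 0.493^3 = 0.308004
P(M+8) = 5 × 0.507^1 × 0.493^4 = 0.149750
P(M+10) = 0.493^5 = 0.029123
The M+4 peak is largest (0.316751); scaling to 100 gives 10.6 : 51.4 : 100.0 : 97.2 : 47.3 : 9.2.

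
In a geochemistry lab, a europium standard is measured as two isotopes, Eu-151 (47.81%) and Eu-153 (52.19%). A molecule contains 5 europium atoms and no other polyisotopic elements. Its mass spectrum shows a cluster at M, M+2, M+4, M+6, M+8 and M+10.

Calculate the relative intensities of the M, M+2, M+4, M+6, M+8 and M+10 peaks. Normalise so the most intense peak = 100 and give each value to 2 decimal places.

The 5 Eu atoms are independent, so intensities follow the terms of (0.4781 + 0.5219)^5.
P(M) = 0.4781^5 = 0.024980
P(M+2) = 5 × 0.4781^4 × 0.5219^1 = 0.136343
P(M+4) = 10 × 0.4781^3 × 0.5219^2 = 0.297667
P(M+6) = 10 × 0.4781^2 × 0.5219^3 = 0.324937
P(M+8) = 5 × 0.4781^1 × 0.5219^4 = 0.177353
P(M+10) = 0.5219^5 = 0.038720
The M+6 peak is largest (0.324937); scaling to 100 gives 7.69 : 41.96 : 91.61 : 100.00 : 54.58 : 11.92.

7.69 : 41.96 : 91.61 : 100.00 : 54.58 : 11.92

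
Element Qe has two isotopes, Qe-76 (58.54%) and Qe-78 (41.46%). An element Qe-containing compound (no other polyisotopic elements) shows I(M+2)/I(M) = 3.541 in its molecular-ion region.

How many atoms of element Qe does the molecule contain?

For n independent Qe atoms, I(M+2)/I(M) = n · (abundance Qe-78) / (abundance Qe-76) = n · 0.4146/0.5854.
n = 3.541 × 0.5854/0.4146 = 5.00 ≈ 5

5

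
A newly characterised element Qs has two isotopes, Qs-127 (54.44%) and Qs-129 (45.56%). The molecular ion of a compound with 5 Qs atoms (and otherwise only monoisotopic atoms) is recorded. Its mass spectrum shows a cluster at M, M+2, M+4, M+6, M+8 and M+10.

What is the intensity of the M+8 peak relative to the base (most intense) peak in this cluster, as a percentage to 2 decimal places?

Binomial terms of (0.5444 + 0.4556)^5: M 0.0478, M+2 0.2001, M+4 0.3349, M+6 0.2803, M+8 0.1173, M+10 0.0196 → M+4 is the base peak.
P(M+4) = C(5,2) × 0.5444^3 × 0.4556^2 = 10 × 0.16134457 × 0.20757136 = 0.334905 (base)
P(M+8) = C(5,4) × 0.5444^1 × 0.4556^4 = 5 × 0.5444 × 0.04308587 = 0.117280
Relative intensity = 0.117280 / 0.334905 × 100 = 35.02

35.02%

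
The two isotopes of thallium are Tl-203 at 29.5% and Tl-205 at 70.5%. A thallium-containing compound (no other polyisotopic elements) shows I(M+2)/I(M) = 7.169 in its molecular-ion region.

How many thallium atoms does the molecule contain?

3

With n Tl atoms, P(M+2)/P(M) = C(n,1)·p^(n−1)q / p^n = n·q/p = n · 0.705/0.295.
n = 7.169 × 0.295/0.705 = 3.00 ≈ 3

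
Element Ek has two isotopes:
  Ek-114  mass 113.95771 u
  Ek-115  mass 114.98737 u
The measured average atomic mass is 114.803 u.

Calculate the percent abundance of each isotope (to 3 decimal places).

Ek-114: 17.906%, Ek-115: 82.094%

Let x be the fractional abundance of Ek-114; then Ek-115 has abundance 1 − x.
113.95771·x + 114.98737·(1 − x) = 114.803
(113.95771 − 114.98737)·x = 114.803 − 114.98737
x = -0.18437 / -1.02966 = 0.17906 → 17.906% Ek-114, 82.094% Ek-115.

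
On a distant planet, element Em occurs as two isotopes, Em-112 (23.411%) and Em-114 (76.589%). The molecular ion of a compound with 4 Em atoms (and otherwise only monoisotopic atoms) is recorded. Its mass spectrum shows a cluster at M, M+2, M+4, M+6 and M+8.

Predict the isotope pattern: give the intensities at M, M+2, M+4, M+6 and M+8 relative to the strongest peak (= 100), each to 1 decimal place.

0.7 : 9.3 : 45.9 : 100.0 : 81.8

Expanding (0.23411 + 0.76589)^4:
P(M) = 0.23411^4 = 0.003004
P(M+2) = 4 × 0.23411^3 × 0.76589^1 = 0.039308
P(M+4) = 6 × 0.23411^2 × 0.76589^2 = 0.192896
P(M+6) = 4 × 0.23411^1 × 0.76589^3 = 0.420706
P(M+8) = 0.76589^4 = 0.344085
The M+6 peak is largest (0.420706); scaling to 100 gives 0.7 : 9.3 : 45.9 : 100.0 : 81.8.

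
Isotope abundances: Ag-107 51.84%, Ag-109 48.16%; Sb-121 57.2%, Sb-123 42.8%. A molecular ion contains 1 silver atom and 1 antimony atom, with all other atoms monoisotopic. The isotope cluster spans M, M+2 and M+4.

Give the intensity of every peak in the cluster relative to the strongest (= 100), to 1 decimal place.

59.6 : 100.0 : 41.4

Silver pattern (n=1): 0.5184 : 0.4816
Antimony pattern (n=1): 0.5720 : 0.4280
Convolve the two distributions (both contribute in 2-u steps):
  M: 0.5184×0.5720 = 0.296525
  M+2: 0.5184×0.4280 + 0.4816×0.5720 = 0.497350
  M+4: 0.4816×0.4280 = 0.206125
Scale to base peak (0.497350) = 100: 59.6 : 100.0 : 41.4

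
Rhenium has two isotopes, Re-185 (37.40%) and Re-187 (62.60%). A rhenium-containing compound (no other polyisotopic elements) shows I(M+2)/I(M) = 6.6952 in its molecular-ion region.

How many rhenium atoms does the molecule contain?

4

The M+2/M ratio from n Re atoms is n · q/p = n · 0.6260/0.3740.
n = 6.6952 × 0.3740/0.6260 = 4.00 ≈ 4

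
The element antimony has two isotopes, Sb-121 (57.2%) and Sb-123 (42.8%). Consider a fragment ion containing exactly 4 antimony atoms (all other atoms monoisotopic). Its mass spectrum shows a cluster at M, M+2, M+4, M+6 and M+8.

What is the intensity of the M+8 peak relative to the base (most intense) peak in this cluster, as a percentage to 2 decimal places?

(0.572 + 0.428)^4 gives M 0.1070, M+2 0.3204, M+4 0.3596, M+6 0.1794, M+8 0.0336; the largest is M+4.
P(M+4) = C(4,2) × 0.572^2 × 0.428^2 = 6 × 0.327184 × 0.183184 = 0.359609 (base)
P(M+8) = C(4,4) × 0.572^0 × 0.428^4 = 1 × 1.0000 × 0.03355638 = 0.033556
Relative intensity = 0.033556 / 0.359609 × 100 = 9.33

9.33%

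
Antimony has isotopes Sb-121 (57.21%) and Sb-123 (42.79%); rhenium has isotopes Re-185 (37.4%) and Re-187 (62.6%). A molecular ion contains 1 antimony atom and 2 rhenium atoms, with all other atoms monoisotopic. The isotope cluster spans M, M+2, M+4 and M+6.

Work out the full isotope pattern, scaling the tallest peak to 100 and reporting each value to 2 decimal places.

Antimony pattern (n=1): 0.5721 : 0.4279
Rhenium pattern (n=2): 0.139876 : 0.468248 : 0.391876
Convolve the two distributions (both contribute in 2-u steps):
  M: 0.5721×0.139876 = 0.080023
  M+2: 0.5721×0.468248 + 0.4279×0.139876 = 0.327738
  M+4: 0.5721×0.391876 + 0.4279×0.468248 = 0.424556
  M+6: 0.4279×0.391876 = 0.167684
Scale to base peak (0.424556) = 100: 18.85 : 77.20 : 100.00 : 39.50

18.85 : 77.20 : 100.00 : 39.50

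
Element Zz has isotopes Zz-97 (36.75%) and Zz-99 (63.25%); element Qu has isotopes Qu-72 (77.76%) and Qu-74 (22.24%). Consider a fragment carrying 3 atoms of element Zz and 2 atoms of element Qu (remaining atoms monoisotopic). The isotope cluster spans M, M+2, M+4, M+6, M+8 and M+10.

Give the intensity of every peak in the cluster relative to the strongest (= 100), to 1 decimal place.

8.4 : 48.1 : 100.0 : 88.9 : 30.6 : 3.5

Element Zz pattern (n=3): 0.04963317 : 0.25626923 : 0.44106202 : 0.25303558
Element Qu pattern (n=2): 0.60466176 : 0.34587648 : 0.04946176
Convolve the two distributions (both contribute in 2-u steps):
  M: 0.04963317×0.60466176 = 0.030011
  M+2: 0.04963317×0.34587648 + 0.25626923×0.60466176 = 0.172123
  M+4: 0.04963317×0.04946176 + 0.25626923×0.34587648 + 0.44106202×0.60466176 = 0.357786
  M+6: 0.25626923×0.04946176 + 0.44106202×0.34587648 + 0.25303558×0.60466176 = 0.318229
  M+8: 0.44106202×0.04946176 + 0.25303558×0.34587648 = 0.109335
  M+10: 0.25303558×0.04946176 = 0.012516
Scale to base peak (0.357786) = 100: 8.4 : 48.1 : 100.0 : 88.9 : 30.6 : 3.5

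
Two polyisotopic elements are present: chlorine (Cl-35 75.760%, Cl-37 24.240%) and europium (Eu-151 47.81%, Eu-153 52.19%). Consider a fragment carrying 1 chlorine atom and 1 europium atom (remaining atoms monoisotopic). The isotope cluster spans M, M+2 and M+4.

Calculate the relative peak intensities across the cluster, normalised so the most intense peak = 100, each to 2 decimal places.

70.84 : 100.00 : 24.74

Chlorine pattern (n=1): 0.7576 : 0.2424
Europium pattern (n=1): 0.4781 : 0.5219
Convolve the two distributions (both contribute in 2-u steps):
  M: 0.7576×0.4781 = 0.362209
  M+2: 0.7576×0.5219 + 0.2424×0.4781 = 0.511283
  M+4: 0.2424×0.5219 = 0.126509
Scale to base peak (0.511283) = 100: 70.84 : 100.00 : 24.74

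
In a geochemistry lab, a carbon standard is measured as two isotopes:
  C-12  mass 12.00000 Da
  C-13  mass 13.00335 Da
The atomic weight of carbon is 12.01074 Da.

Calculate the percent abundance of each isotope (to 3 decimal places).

C-12: 98.930%, C-13: 1.070%

Writing the weighted mean with unknown fraction x of C-12:
12.00000·x + 13.00335·(1 − x) = 12.01074
(12.00000 − 13.00335)·x = 12.01074 − 13.00335
x = -0.99261 / -1.00335 = 0.98930 → 98.930% C-12, 1.070% C-13.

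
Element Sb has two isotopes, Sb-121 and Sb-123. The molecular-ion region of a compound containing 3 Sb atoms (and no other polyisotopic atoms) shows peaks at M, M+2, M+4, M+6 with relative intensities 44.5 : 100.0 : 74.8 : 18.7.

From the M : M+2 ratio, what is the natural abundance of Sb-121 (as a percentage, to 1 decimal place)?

If p is the fraction of Sb that is Sb-121, then I(M+2)/I(M) = [C(3,1)·p^2·(1−p)] / p^3 = 3·(1−p)/p = 100.0/44.5 = 2.2472
(1−p)/p = 2.2472/3 = 0.7491  ⇒  p = 1/(1 + 0.7491) = 0.5717
Sb-121: 57.2%, Sb-123: 42.8%.

57.2%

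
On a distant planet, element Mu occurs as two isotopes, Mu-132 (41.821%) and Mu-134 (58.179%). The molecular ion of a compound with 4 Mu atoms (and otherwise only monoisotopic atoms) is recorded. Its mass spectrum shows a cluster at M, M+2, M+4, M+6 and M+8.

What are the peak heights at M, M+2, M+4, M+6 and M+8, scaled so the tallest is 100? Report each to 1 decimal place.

8.6 : 47.9 : 100.0 : 92.7 : 32.3

The 4 Mu atoms are independent, so intensities follow the terms of (0.41821 + 0.58179)^4.
P(M) = 0.41821^4 = 0.030590
P(M+2) = 4 × 0.41821^3 × 0.58179^1 = 0.170220
P(M+4) = 6 × 0.41821^2 × 0.58179^2 = 0.355200
P(M+6) = 4 × 0.41821^1 × 0.58179^3 = 0.329422
P(M+8) = 0.58179^4 = 0.114568
The M+4 peak is largest (0.355200); scaling to 100 gives 8.6 : 47.9 : 100.0 : 92.7 : 32.3.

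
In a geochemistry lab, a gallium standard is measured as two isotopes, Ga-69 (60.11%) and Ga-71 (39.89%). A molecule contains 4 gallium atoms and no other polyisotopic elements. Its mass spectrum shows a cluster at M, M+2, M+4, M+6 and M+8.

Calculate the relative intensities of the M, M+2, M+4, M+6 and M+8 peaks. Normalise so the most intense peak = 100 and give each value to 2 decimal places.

37.67 : 100.00 : 99.54 : 44.04 : 7.31

Expanding (0.6011 + 0.3989)^4:
P(M) = 0.6011^4 = 0.130553
P(M+2) = 4 × 0.6011^3 × 0.3989^1 = 0.346549
P(M+4) = 6 × 0.6011^2 × 0.3989^2 = 0.344963
P(M+6) = 4 × 0.6011^1 × 0.3989^3 = 0.152616
P(M+8) = 0.3989^4 = 0.025320
The M+2 peak is largest (0.346549); scaling to 100 gives 37.67 : 100.00 : 99.54 : 44.04 : 7.31.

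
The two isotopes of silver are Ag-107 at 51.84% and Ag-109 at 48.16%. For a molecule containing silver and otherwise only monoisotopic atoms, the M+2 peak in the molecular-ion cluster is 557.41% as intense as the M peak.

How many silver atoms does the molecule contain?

6

The M+2/M ratio from n Ag atoms is n · q/p = n · 0.4816/0.5184.
n = 5.5741 × 0.5184/0.4816 = 6.00 ≈ 6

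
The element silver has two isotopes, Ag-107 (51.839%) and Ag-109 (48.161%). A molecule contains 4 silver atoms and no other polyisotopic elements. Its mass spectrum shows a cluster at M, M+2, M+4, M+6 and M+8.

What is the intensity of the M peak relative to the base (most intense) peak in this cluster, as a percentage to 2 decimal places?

(0.51839 + 0.48161)^4 gives M 0.0722, M+2 0.2684, M+4 0.3740, M+6 0.2316, M+8 0.0538; the largest is M+4.
P(M+4) = C(4,2) × 0.51839^2 × 0.48161^2 = 6 × 0.26872819 × 0.23194819 = 0.373986 (base)
P(M) = C(4,0) × 0.51839^4 × 0.48161^0 = 1 × 0.07221484 × 1.0000 = 0.072215
Relative intensity = 0.072215 / 0.373986 × 100 = 19.31

19.31%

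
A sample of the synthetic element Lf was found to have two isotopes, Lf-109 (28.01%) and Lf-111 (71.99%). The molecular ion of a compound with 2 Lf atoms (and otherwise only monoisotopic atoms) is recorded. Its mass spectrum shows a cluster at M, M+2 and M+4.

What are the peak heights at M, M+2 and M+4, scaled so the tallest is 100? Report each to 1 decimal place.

15.1 : 77.8 : 100.0

Expanding (0.2801 + 0.7199)^2:
P(M) = 0.2801^2 = 0.078456
P(M+2) = 2 × 0.2801^1 × 0.7199^1 = 0.403288
P(M+4) = 0.7199^2 = 0.518256
The M+4 peak is largest (0.518256); scaling to 100 gives 15.1 : 77.8 : 100.0.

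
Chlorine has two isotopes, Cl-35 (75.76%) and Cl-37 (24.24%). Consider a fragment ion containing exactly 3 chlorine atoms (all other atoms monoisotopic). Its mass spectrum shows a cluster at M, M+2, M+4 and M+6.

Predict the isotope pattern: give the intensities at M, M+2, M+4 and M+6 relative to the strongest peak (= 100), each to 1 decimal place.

Each Cl atom is independently Cl-35 (p = 0.7576) or Cl-37 (q = 0.2424); the cluster is the binomial expansion (p + q)^3.
P(M) = 0.7576^3 = 0.434830
P(M+2) = 3 × 0.7576^2 × 0.2424^1 = 0.417382
P(M+4) = 3 × 0.7576^1 × 0.2424^2 = 0.133545
P(M+6) = 0.2424^3 = 0.014243
The M peak is largest (0.434830); scaling to 100 gives 100.0 : 96.0 : 30.7 : 3.3.

100.0 : 96.0 : 30.7 : 3.3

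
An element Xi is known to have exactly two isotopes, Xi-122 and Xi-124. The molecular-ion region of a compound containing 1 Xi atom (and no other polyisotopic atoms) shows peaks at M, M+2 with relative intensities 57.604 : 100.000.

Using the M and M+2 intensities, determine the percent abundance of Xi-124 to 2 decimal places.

Write p for the Xi-122 fraction. I(M+2)/I(M) = [C(1,1)·p^0·(1−p)] / p^1 = 1·(1−p)/p = 100.000/57.604 = 1.7360
(1−p)/p = 1.7360/1 = 1.7360  ⇒  p = 1/(1 + 1.7360) = 0.3655
Xi-122: 36.55%, Xi-124: 63.45%.

63.45%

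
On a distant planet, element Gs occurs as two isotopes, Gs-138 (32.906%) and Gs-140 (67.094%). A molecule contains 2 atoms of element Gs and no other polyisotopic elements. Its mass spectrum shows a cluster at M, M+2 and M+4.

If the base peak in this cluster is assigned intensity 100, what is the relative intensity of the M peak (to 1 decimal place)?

24.1

Term probabilities: M 0.1083, M+2 0.4416, M+4 0.4502. Base peak = M+4.
P(M+4) = C(2,2) × 0.32906^0 × 0.67094^2 = 1 × 1.0000 × 0.45016048 = 0.450160 (base)
P(M) = C(2,0) × 0.32906^2 × 0.67094^0 = 1 × 0.10828048 × 1.0000 = 0.108280
Relative intensity = 0.108280 / 0.450160 × 100 = 24.1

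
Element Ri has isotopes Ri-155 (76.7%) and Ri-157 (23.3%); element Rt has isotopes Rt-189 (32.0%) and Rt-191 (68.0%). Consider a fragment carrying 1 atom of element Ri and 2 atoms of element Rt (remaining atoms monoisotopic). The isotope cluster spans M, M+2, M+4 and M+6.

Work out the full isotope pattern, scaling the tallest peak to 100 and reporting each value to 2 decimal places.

Element Ri pattern (n=1): 0.7670 : 0.2330
Element Rt pattern (n=2): 0.1024 : 0.4352 : 0.4624
Convolve the two distributions (both contribute in 2-u steps):
  M: 0.7670×0.1024 = 0.078541
  M+2: 0.7670×0.4352 + 0.2330×0.1024 = 0.357658
  M+4: 0.7670×0.4624 + 0.2330×0.4352 = 0.456062
  M+6: 0.2330×0.4624 = 0.107739
Scale to base peak (0.456062) = 100: 17.22 : 78.42 : 100.00 : 23.62

17.22 : 78.42 : 100.00 : 23.62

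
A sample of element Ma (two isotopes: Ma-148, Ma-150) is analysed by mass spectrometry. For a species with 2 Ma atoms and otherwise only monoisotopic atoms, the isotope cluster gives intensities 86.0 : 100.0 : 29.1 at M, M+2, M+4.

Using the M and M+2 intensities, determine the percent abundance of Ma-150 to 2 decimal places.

Let p = fractional abundance of Ma-148. I(M+2)/I(M) = [C(2,1)·p^1·(1−p)] / p^2 = 2·(1−p)/p = 100.0/86.0 = 1.1628
(1−p)/p = 1.1628/2 = 0.5814  ⇒  p = 1/(1 + 0.5814) = 0.6324
Ma-148: 63.24%, Ma-150: 36.76%.

36.76%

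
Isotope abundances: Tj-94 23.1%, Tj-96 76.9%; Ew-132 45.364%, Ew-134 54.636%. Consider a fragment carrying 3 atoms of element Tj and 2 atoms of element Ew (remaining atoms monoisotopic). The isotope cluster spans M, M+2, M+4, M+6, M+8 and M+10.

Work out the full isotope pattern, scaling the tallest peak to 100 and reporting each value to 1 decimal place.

Element Tj pattern (n=3): 0.01232639 : 0.12310383 : 0.40981317 : 0.45475661
Element Ew pattern (n=2): 0.20578925 : 0.4957015 : 0.29850925
Convolve the two distributions (both contribute in 2-u steps):
  M: 0.01232639×0.20578925 = 0.002537
  M+2: 0.01232639×0.4957015 + 0.12310383×0.20578925 = 0.031444
  M+4: 0.01232639×0.29850925 + 0.12310383×0.4957015 + 0.40981317×0.20578925 = 0.149037
  M+6: 0.12310383×0.29850925 + 0.40981317×0.4957015 + 0.45475661×0.20578925 = 0.333477
  M+8: 0.40981317×0.29850925 + 0.45475661×0.4957015 = 0.347757
  M+10: 0.45475661×0.29850925 = 0.135749
Scale to base peak (0.347757) = 100: 0.7 : 9.0 : 42.9 : 95.9 : 100.0 : 39.0

0.7 : 9.0 : 42.9 : 95.9 : 100.0 : 39.0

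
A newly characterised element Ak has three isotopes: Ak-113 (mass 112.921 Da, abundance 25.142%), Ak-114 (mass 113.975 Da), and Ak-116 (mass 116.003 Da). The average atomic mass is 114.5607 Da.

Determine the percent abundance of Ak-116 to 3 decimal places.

41.948%

The remaining 74.858% is split between Ak-114 (fraction x) and Ak-116 (fraction 0.74858 − x).
Substituting: 113.975x + 116.003(0.74858 − x) = 86.17010218
(113.975 − 116.003)x = -0.66742356  ⇒  x = 0.32910, y = 0.41948
Ak-114: 32.910%, Ak-116: 41.948%.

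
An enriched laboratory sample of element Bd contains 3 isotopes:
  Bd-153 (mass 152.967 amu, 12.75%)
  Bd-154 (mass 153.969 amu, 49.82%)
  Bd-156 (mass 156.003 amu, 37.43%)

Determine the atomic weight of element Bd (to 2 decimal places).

154.60 amu

The abundance-weighted mean is 0.1275 × 152.967 + 0.4982 × 153.969 + 0.3743 × 156.003
= 19.5033 + 76.7074 + 58.3919 = 154.6026 amu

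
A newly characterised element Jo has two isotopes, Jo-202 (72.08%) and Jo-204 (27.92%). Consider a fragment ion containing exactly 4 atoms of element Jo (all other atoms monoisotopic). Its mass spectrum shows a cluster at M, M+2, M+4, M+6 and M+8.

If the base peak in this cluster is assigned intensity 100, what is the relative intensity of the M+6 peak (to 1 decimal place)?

(0.7208 + 0.2792)^4 gives M 0.2699, M+2 0.4182, M+4 0.2430, M+6 0.0628, M+8 0.0061; the largest is M+2.
P(M+2) = C(4,1) × 0.7208^3 × 0.2792^1 = 4 × 0.37449354 × 0.2792 = 0.418234 (base)
P(M+6) = C(4,3) × 0.7208^1 × 0.2792^3 = 4 × 0.7208 × 0.02176438 = 0.062751
Relative intensity = 0.062751 / 0.418234 × 100 = 15.0

15.0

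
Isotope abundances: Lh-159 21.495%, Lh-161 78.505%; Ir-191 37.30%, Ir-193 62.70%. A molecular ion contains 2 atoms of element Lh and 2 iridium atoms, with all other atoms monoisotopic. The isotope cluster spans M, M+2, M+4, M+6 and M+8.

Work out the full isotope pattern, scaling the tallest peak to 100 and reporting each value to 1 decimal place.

Element Lh pattern (n=2): 0.0462035 : 0.337493 : 0.6163035
Iridium pattern (n=2): 0.139129 : 0.467742 : 0.393129
Convolve the two distributions (both contribute in 2-u steps):
  M: 0.0462035×0.139129 = 0.006428
  M+2: 0.0462035×0.467742 + 0.337493×0.139129 = 0.068566
  M+4: 0.0462035×0.393129 + 0.337493×0.467742 + 0.6163035×0.139129 = 0.261769
  M+6: 0.337493×0.393129 + 0.6163035×0.467742 = 0.420949
  M+8: 0.6163035×0.393129 = 0.242287
Scale to base peak (0.420949) = 100: 1.5 : 16.3 : 62.2 : 100.0 : 57.6

1.5 : 16.3 : 62.2 : 100.0 : 57.6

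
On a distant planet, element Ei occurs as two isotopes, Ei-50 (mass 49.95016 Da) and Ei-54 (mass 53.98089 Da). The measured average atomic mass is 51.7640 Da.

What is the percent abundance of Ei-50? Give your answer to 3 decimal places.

55.000%

Writing the weighted mean with unknown fraction x of Ei-50:
49.95016·x + 53.98089·(1 − x) = 51.7640
(49.95016 − 53.98089)·x = 51.7640 − 53.98089
x = -2.21689 / -4.03073 = 0.55000 → 55.000% Ei-50, 45.000% Ei-54.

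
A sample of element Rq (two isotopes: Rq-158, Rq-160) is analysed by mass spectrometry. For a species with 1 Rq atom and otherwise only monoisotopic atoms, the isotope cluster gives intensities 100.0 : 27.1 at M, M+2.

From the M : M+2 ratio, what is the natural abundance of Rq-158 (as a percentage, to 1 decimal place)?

78.7%

Write p for the Rq-158 fraction. I(M+2)/I(M) = [C(1,1)·p^0·(1−p)] / p^1 = 1·(1−p)/p = 27.1/100.0 = 0.2710
(1−p)/p = 0.2710/1 = 0.2710  ⇒  p = 1/(1 + 0.2710) = 0.7868
Rq-158: 78.7%, Rq-160: 21.3%.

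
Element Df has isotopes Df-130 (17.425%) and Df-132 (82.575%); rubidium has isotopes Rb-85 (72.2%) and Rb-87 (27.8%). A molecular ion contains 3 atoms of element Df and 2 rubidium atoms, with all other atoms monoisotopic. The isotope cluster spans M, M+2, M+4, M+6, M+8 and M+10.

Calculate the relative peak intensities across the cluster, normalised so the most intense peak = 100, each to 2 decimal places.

0.62 : 9.34 : 48.92 : 100.00 : 57.32 : 9.84

Element Df pattern (n=3): 0.00529076 : 0.0752169 : 0.35644392 : 0.56304842
Rubidium pattern (n=2): 0.521284 : 0.401432 : 0.077284
Convolve the two distributions (both contribute in 2-u steps):
  M: 0.00529076×0.521284 = 0.002758
  M+2: 0.00529076×0.401432 + 0.0752169×0.521284 = 0.041333
  M+4: 0.00529076×0.077284 + 0.0752169×0.401432 + 0.35644392×0.521284 = 0.216412
  M+6: 0.0752169×0.077284 + 0.35644392×0.401432 + 0.56304842×0.521284 = 0.442409
  M+8: 0.35644392×0.077284 + 0.56304842×0.401432 = 0.253573
  M+10: 0.56304842×0.077284 = 0.043515
Scale to base peak (0.442409) = 100: 0.62 : 9.34 : 48.92 : 100.00 : 57.32 : 9.84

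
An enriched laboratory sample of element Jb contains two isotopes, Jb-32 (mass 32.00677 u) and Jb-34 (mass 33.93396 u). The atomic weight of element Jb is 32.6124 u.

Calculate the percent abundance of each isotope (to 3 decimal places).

Jb-32: 68.574%, Jb-34: 31.426%

With x = fraction of Jb-32 (so Jb-34 is 1 − x):
32.00677·x + 33.93396·(1 − x) = 32.6124
(32.00677 − 33.93396)·x = 32.6124 − 33.93396
x = -1.32156 / -1.92719 = 0.68574 → 68.574% Jb-32, 31.426% Jb-34.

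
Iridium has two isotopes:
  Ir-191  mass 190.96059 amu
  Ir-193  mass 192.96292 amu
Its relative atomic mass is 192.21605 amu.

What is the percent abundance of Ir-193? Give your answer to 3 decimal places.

62.700%

With x = fraction of Ir-191 (so Ir-193 is 1 − x):
190.96059·x + 192.96292·(1 − x) = 192.21605
(190.96059 − 192.96292)·x = 192.21605 − 192.96292
x = -0.74687 / -2.00233 = 0.37300 → 37.300% Ir-191, 62.700% Ir-193.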